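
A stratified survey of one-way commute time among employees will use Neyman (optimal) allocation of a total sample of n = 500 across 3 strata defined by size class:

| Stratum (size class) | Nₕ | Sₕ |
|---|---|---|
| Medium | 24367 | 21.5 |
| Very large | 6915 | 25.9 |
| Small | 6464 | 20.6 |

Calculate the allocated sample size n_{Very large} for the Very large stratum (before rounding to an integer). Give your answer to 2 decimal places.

107.10

Neyman allocation: nₕ = n·NₕSₕ / Σⱼ NⱼSⱼ.
Σ NⱼSⱼ = 24367·21.5 + 6915·25.9 + 6464·20.6 = 836147.4.
n_{Very large} = 500·6915·25.9 / 836147.4 = 107.10.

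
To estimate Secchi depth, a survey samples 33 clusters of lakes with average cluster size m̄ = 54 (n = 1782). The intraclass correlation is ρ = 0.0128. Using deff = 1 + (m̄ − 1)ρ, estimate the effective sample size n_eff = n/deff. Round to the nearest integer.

1062

deff = 1 + (54 − 1)·0.0128 = 1 + 0.6784 = 1.6784.
n_eff = 1782 / 1.6784 = 1062.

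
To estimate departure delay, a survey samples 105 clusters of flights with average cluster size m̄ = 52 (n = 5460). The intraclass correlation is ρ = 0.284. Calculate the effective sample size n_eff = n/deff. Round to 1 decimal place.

deff = 1 + (52 − 1)·0.284 = 1 + 14.484 = 15.484.
n_eff = 5460 / 15.484 = 352.6.

352.6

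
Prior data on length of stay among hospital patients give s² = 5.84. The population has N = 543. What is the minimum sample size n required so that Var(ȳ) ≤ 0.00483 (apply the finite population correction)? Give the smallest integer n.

Without fpc, n₀ = s²/D = 5.84/0.00483 = 1209.1097.
With fpc, (1 − n/N)·s²/n ≤ D requires n ≥ n₀/(1 + n₀/N) = 1209.1097/(1 + 1209.1097/543) = 374.7177.
Rounding up, n = 375.

375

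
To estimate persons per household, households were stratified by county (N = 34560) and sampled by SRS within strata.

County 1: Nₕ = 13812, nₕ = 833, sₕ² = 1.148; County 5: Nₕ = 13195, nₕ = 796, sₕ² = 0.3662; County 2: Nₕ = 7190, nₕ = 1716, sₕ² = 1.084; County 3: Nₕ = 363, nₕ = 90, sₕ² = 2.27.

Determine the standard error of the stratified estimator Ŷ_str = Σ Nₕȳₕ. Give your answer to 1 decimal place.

591.3

Var(Ŷ_str) = Σₕ Nₕ²(1 − fₕ)sₕ²/nₕ.
County 1: 13812²·(1 − 833/13812)·1.148/833 = 247055.59.
County 5: 13195²·(1 − 796/13195)·0.3662/796 = 75266.432.
County 2: 7190²·(1 − 1716/7190)·1.084/1716 = 24862.551.
County 3: 363²·(1 − 90/363)·2.27/90 = 2499.497.
Sum = 349684.07.
SE = √(349684.07) = 591.3.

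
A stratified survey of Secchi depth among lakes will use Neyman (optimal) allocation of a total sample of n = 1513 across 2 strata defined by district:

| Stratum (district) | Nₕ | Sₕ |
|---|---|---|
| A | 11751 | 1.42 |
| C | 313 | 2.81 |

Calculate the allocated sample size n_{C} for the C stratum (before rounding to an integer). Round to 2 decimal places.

Neyman allocation: nₕ = n·NₕSₕ / Σⱼ NⱼSⱼ.
Σ NⱼSⱼ = 11751·1.42 + 313·2.81 = 17565.95.
n_{C} = 1513·313·2.81 / 17565.95 = 75.76.

75.76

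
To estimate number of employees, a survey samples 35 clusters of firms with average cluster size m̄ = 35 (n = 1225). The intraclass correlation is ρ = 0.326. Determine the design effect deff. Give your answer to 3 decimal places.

12.084

deff = 1 + (35 − 1)·0.326 = 1 + 11.084 = 12.084.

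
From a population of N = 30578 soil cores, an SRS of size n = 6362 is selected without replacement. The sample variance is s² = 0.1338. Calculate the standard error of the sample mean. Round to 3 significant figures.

Under SRS without replacement, Var(ȳ) = (1 − f)·s²/n with f = n/N = 6362/30578 = 0.20805808.
Var(ȳ) = (1 − 0.20805808)·0.1338/6362 = 0.79194192·2.1031122 × 10^-5 = 1.6655427 × 10^-5.
SE(ȳ) = √(1.6655427 × 10^-5) = 0.00408.

0.00408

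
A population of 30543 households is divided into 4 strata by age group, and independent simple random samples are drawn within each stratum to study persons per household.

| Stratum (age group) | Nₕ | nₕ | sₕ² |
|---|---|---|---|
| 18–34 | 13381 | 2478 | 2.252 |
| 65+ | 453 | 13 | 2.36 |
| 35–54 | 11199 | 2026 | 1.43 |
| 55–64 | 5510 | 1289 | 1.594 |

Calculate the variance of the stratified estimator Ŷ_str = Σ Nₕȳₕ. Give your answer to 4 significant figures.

Var(Ŷ_str) = Σₕ Nₕ²(1 − fₕ)sₕ²/nₕ.
18–34: 13381²·(1 − 2478/13381)·2.252/2478 = 132587.22.
65+: 453²·(1 − 13/453)·2.36/13 = 36184.246.
35–54: 11199²·(1 − 2026/11199)·1.43/2026 = 72508.218.
55–64: 5510²·(1 − 1289/5510)·1.594/1289 = 28760.892.
Sum = 270040.58.

270000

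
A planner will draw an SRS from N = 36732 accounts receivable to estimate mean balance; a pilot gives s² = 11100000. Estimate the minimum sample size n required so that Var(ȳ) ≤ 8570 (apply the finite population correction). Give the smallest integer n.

Without fpc, n₀ = s²/D = 11100000/8570 = 1295.2159.
With fpc, (1 − n/N)·s²/n ≤ D requires n ≥ n₀/(1 + n₀/N) = 1295.2159/(1 + 1295.2159/36732) = 1251.1005.
Rounding up, n = 1252.

1252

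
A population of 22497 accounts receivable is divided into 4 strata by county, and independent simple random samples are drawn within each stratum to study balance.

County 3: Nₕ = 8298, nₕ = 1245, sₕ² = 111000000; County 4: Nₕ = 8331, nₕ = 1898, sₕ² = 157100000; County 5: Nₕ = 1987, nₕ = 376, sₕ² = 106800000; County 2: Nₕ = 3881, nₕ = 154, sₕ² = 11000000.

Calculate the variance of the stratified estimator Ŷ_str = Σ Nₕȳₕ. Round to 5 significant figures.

Var(Ŷ_str) = Σₕ Nₕ²(1 − fₕ)sₕ²/nₕ.
County 3: 8298²·(1 − 1245/8298)·111000000/1245 = 5.2179624 × 10^12.
County 4: 8331²·(1 − 1898/8331)·157100000/1898 = 4.4359911 × 10^12.
County 5: 1987²·(1 − 376/1987)·106800000/376 = 9.092364 × 10^11.
County 2: 3881²·(1 − 154/3881)·11000000/154 = 1.0331776 × 10^12.
Sum = 1.1596368 × 10^13.

1.1596 × 10^13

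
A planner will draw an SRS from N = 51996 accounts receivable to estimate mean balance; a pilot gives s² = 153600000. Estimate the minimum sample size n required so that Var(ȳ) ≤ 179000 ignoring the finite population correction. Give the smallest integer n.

Without fpc, n₀ = s²/D = 153600000/179000 = 858.1006.
Rounding up, n = 859.

859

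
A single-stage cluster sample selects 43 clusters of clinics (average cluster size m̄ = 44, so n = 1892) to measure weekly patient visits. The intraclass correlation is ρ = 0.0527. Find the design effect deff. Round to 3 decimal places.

3.266

deff = 1 + (44 − 1)·0.0527 = 1 + 2.2661 = 3.2661.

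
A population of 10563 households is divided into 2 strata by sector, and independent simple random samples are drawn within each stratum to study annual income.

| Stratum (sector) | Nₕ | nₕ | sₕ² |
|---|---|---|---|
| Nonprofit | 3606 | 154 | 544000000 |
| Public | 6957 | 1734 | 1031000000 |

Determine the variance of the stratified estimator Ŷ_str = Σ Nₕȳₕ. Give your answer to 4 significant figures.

6.558 × 10^13

Var(Ŷ_str) = Σₕ Nₕ²(1 − fₕ)sₕ²/nₕ.
Nonprofit: 3606²·(1 − 154/3606)·544000000/154 = 4.3971845 × 10^13.
Public: 6957²·(1 − 1734/6957)·1031000000/1734 = 2.1604867 × 10^13.
Sum = 6.5576712 × 10^13.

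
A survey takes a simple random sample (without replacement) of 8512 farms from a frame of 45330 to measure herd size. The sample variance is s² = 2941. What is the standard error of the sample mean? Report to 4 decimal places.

0.5297

Under SRS without replacement, Var(ȳ) = (1 − f)·s²/n with f = n/N = 8512/45330 = 0.18777851.
Var(ȳ) = (1 − 0.18777851)·2941/8512 = 0.81222149·0.34551222 = 0.28063245.
SE(ȳ) = √(0.28063245) = 0.5297.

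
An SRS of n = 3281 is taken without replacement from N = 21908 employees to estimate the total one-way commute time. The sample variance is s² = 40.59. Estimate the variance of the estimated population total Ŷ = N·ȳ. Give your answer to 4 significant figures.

Var(Ŷ) = N²·Var(ȳ) = N²·(1 − n/N)·s²/n.
f = 3281/21908 = 0.14976264; Var(ȳ) = 0.85023736·40.59/3281 = 0.01051848.
Var(Ŷ) = 21908² · 0.01051848 = 5.0484545 × 10^6.

5.048 × 10^6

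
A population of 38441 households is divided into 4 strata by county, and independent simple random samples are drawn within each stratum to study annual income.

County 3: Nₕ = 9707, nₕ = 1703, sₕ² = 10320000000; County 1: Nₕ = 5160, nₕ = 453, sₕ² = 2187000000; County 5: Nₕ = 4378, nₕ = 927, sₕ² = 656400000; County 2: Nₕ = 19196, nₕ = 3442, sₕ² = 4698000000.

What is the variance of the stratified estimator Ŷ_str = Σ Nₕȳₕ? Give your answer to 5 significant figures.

Var(Ŷ_str) = Σₕ Nₕ²(1 − fₕ)sₕ²/nₕ.
County 3: 9707²·(1 − 1703/9707)·10320000000/1703 = 4.7082245 × 10^14.
County 1: 5160²·(1 − 453/5160)·2187000000/453 = 1.1725854 × 10^14.
County 5: 4378²·(1 − 927/4378)·656400000/927 = 1.0698171 × 10^13.
County 2: 19196²·(1 − 3442/19196)·4698000000/3442 = 4.1276582 × 10^14.
Sum = 1.011545 × 10^15.

1.0115 × 10^15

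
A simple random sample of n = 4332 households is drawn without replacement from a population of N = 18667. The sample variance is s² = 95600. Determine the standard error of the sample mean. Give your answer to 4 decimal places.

4.1167

Under SRS without replacement, Var(ȳ) = (1 − f)·s²/n with f = n/N = 4332/18667 = 0.23206728.
Var(ȳ) = (1 − 0.23206728)·95600/4332 = 0.76793272·22.068329 = 16.946992.
SE(ȳ) = √(16.946992) = 4.1167.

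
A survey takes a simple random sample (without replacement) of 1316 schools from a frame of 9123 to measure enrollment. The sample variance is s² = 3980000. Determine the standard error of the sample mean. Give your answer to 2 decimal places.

50.87

Under SRS without replacement, Var(ȳ) = (1 − f)·s²/n with f = n/N = 1316/9123 = 0.14425079.
Var(ȳ) = (1 − 0.14425079)·3980000/1316 = 0.85574921·3024.3161 = 2588.0561.
SE(ȳ) = √(2588.0561) = 50.87.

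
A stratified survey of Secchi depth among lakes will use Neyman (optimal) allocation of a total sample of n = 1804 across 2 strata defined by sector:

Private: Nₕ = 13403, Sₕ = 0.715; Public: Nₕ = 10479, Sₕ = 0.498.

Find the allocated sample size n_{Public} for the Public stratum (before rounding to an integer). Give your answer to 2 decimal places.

636.03

Neyman allocation: nₕ = n·NₕSₕ / Σⱼ NⱼSⱼ.
Σ NⱼSⱼ = 13403·0.715 + 10479·0.498 = 14801.687.
n_{Public} = 1804·10479·0.498 / 14801.687 = 636.03.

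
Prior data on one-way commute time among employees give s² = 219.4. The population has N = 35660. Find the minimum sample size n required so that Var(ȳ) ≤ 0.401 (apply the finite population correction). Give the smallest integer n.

Without fpc, n₀ = s²/D = 219.4/0.401 = 547.1322.
With fpc, (1 − n/N)·s²/n ≤ D requires n ≥ n₀/(1 + n₀/N) = 547.1322/(1 + 547.1322/35660) = 538.8644.
Rounding up, n = 539.

539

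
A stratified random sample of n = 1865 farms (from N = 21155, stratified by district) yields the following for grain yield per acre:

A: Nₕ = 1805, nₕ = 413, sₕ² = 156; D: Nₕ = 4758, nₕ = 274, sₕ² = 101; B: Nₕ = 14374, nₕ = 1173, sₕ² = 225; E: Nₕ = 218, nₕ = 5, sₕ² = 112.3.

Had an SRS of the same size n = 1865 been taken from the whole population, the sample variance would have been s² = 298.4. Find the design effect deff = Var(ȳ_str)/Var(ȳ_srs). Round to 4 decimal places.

Var(ȳ_str) = Σ Wₕ²(1−fₕ)sₕ²/nₕ with Wₕ = Nₕ/21155:
  A: (1805/21155)²·(1−413/1805)·156/413 = 0.0021206301
  D: (4758/21155)²·(1−274/4758)·101/274 = 0.01757255
  B: (14374/21155)²·(1−1173/14374)·225/1173 = 0.081328529
  E: (218/21155)²·(1−5/218)·112.3/5 = 0.0023303427
  → Var(ȳ_str) = 0.10335205.
Var(ȳ_srs) = (1 − 1865/21155)·298.4/1865 = 0.14589459.
deff = 0.10335205 / 0.14589459 = 0.7084.

0.7084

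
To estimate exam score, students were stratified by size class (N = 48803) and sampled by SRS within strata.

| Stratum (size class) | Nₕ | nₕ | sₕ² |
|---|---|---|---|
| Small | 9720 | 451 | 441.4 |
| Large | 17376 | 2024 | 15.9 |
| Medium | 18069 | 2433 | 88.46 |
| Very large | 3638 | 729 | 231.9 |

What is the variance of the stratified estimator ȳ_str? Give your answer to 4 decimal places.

Var(ȳ_str) = Σₕ Wₕ²(1 − fₕ)sₕ²/nₕ with Wₕ = Nₕ/N, N = 48803.
Small: Wₕ = 0.19916808; term = 0.19916808²·(1 − 0.04639918)·441.4/451 = 0.037022172.
Large: Wₕ = 0.35604369; term = 0.35604369²·(1 − 0.11648250)·15.9/2024 = 8.7984941 × 10^-4.
Medium: Wₕ = 0.37024363; term = 0.37024363²·(1 − 0.13465051)·88.46/2433 = 0.0043129216.
Very large: Wₕ = 0.07454460; term = 0.07454460²·(1 − 0.20038483)·231.9/729 = 0.00141347.
Sum = 0.043628413.

0.0436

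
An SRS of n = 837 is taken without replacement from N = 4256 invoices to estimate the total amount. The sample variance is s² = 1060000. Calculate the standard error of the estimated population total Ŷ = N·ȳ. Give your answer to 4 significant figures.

135800

Var(Ŷ) = N²·Var(ȳ) = N²·(1 − n/N)·s²/n.
f = 837/4256 = 0.19666353; Var(ȳ) = 0.80333647·1060000/837 = 1017.3676.
Var(Ŷ) = 4256² · 1017.3676 = 1.8428125 × 10^10.
SE(Ŷ) = √(1.8428125 × 10^10) = 135800.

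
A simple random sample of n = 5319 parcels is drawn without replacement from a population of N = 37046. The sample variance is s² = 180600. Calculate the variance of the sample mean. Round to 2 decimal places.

Under SRS without replacement, Var(ȳ) = (1 − f)·s²/n with f = n/N = 5319/37046 = 0.14357825.
Var(ȳ) = (1 − 0.14357825)·180600/5319 = 0.85642175·33.953751 = 29.07873.

29.08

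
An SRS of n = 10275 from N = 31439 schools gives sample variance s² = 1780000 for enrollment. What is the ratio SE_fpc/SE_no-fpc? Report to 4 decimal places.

f = n/N = 10275/31439 = 0.32682337.
SE_no-fpc = √(s²/n) = 13.161915; SE_fpc = √((1−f)s²/n) = 10.799001.
Ratio = √(1−f) = 0.82047342.

0.8205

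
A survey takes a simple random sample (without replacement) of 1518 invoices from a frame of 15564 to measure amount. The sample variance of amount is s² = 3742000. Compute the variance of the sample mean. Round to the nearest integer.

Under SRS without replacement, Var(ȳ) = (1 − f)·s²/n with f = n/N = 1518/15564 = 0.09753277.
Var(ȳ) = (1 − 0.09753277)·3742000/1518 = 0.90246723·2465.0856 = 2224.659.

2225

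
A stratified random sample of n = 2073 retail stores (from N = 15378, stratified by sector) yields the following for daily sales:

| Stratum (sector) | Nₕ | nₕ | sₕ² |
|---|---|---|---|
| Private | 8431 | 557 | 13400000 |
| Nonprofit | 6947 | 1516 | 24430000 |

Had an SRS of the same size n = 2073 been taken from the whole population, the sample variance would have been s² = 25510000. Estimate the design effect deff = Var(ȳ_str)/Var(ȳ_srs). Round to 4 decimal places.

Var(ȳ_str) = Σ Wₕ²(1−fₕ)sₕ²/nₕ with Wₕ = Nₕ/15378:
  Private: (8431/15378)²·(1−557/8431)·13400000/557 = 6753.4298
  Nonprofit: (6947/15378)²·(1−1516/6947)·24430000/1516 = 2570.9975
  → Var(ȳ_str) = 9324.4273.
Var(ȳ_srs) = (1 − 2073/15378)·25510000/2073 = 10646.974.
deff = 9324.4273 / 10646.974 = 0.8758.

0.8758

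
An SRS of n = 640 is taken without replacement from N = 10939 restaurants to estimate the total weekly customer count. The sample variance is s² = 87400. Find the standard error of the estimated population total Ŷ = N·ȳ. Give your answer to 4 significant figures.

Var(Ŷ) = N²·Var(ȳ) = N²·(1 − n/N)·s²/n.
f = 640/10939 = 0.05850626; Var(ȳ) = 0.94149374·87400/640 = 128.57274.
Var(Ŷ) = 10939² · 128.57274 = 1.5385235 × 10^10.
SE(Ŷ) = √(1.5385235 × 10^10) = 124000.

124000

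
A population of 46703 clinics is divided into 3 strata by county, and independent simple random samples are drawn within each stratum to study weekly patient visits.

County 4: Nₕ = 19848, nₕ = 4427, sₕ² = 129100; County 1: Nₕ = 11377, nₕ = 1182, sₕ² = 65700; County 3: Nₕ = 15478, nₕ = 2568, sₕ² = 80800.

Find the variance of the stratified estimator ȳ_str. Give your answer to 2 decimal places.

Var(ȳ_str) = Σₕ Wₕ²(1 − fₕ)sₕ²/nₕ with Wₕ = Nₕ/N, N = 46703.
County 4: Wₕ = 0.42498341; term = 0.42498341²·(1 − 0.22304514)·129100/4427 = 4.0921962.
County 1: Wₕ = 0.24360319; term = 0.24360319²·(1 − 0.10389382)·65700/1182 = 2.9557883.
County 3: Wₕ = 0.33141340; term = 0.33141340²·(1 − 0.16591291)·80800/2568 = 2.8824904.
Sum = 9.9304749.

9.93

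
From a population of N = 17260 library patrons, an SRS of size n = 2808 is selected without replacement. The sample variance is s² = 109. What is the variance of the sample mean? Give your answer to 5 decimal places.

0.03250

Under SRS without replacement, Var(ȳ) = (1 − f)·s²/n with f = n/N = 2808/17260 = 0.16268830.
Var(ȳ) = (1 − 0.16268830)·109/2808 = 0.83731170·0.038817664 = 0.032502484.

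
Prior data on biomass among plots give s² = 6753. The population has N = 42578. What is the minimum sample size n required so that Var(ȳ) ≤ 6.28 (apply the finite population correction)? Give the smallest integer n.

1049

Without fpc, n₀ = s²/D = 6753/6.28 = 1075.3185.
With fpc, (1 − n/N)·s²/n ≤ D requires n ≥ n₀/(1 + n₀/N) = 1075.3185/(1 + 1075.3185/42578) = 1048.8300.
Rounding up, n = 1049.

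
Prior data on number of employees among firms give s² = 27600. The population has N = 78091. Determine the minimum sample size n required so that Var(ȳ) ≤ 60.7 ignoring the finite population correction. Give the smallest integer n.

Without fpc, n₀ = s²/D = 27600/60.7 = 454.6952.
Rounding up, n = 455.

455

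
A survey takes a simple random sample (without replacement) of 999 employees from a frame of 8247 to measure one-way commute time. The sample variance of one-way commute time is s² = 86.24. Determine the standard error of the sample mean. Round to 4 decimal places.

0.2754

Under SRS without replacement, Var(ȳ) = (1 − f)·s²/n with f = n/N = 999/8247 = 0.12113496.
Var(ȳ) = (1 − 0.12113496)·86.24/999 = 0.87886504·0.086326326 = 0.07586919.
SE(ȳ) = √(0.07586919) = 0.2754.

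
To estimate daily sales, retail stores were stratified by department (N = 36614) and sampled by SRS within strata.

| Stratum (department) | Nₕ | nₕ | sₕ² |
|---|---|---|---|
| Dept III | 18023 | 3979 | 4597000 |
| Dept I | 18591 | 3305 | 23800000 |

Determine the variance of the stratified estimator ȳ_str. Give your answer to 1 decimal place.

1744.7

Var(ȳ_str) = Σₕ Wₕ²(1 − fₕ)sₕ²/nₕ with Wₕ = Nₕ/N, N = 36614.
Dept III: Wₕ = 0.49224340; term = 0.49224340²·(1 − 0.22077346)·4597000/3979 = 218.13438.
Dept I: Wₕ = 0.50775660; term = 0.50775660²·(1 − 0.17777419)·23800000/3305 = 1526.5384.
Sum = 1744.6728.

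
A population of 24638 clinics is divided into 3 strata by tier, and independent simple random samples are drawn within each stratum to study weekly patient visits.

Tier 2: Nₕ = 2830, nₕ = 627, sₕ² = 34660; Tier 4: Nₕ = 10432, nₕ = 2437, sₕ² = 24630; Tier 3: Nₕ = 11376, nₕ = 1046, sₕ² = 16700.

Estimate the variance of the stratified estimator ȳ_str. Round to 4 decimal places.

Var(ȳ_str) = Σₕ Wₕ²(1 − fₕ)sₕ²/nₕ with Wₕ = Nₕ/N, N = 24638.
Tier 2: Wₕ = 0.11486322; term = 0.11486322²·(1 − 0.22155477)·34660/627 = 0.56774203.
Tier 4: Wₕ = 0.42341099; term = 0.42341099²·(1 − 0.23360813)·24630/2437 = 1.388622.
Tier 3: Wₕ = 0.46172579; term = 0.46172579²·(1 − 0.09194796)·16700/1046 = 3.0907494.
Sum = 5.0471134.

5.0471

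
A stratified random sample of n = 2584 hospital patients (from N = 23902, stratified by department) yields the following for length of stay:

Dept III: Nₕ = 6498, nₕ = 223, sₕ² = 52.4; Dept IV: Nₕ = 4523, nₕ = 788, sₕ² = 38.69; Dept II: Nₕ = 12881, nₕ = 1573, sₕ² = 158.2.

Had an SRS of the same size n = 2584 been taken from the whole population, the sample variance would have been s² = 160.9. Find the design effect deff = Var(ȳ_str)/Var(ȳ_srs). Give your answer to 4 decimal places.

0.7898

Var(ȳ_str) = Σ Wₕ²(1−fₕ)sₕ²/nₕ with Wₕ = Nₕ/23902:
  Dept III: (6498/23902)²·(1−223/6498)·52.4/223 = 0.016770707
  Dept IV: (4523/23902)²·(1−788/4523)·38.69/788 = 0.0014518482
  Dept II: (12881/23902)²·(1−1573/12881)·158.2/1573 = 0.025641572
  → Var(ȳ_str) = 0.043864127.
Var(ȳ_srs) = (1 − 2584/23902)·160.9/2584 = 0.055536148.
deff = 0.043864127 / 0.055536148 = 0.7898.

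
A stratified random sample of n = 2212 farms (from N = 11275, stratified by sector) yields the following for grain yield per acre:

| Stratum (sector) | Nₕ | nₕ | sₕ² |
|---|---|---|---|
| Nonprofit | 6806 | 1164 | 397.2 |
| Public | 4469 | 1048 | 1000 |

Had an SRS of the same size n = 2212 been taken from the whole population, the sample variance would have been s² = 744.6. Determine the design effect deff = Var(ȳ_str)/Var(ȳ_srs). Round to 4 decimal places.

0.8050

Var(ȳ_str) = Σ Wₕ²(1−fₕ)sₕ²/nₕ with Wₕ = Nₕ/11275:
  Nonprofit: (6806/11275)²·(1−1164/6806)·397.2/1164 = 0.10307378
  Public: (4469/11275)²·(1−1048/4469)·1000/1048 = 0.11475432
  → Var(ȳ_str) = 0.2178281.
Var(ȳ_srs) = (1 − 2212/11275)·744.6/2212 = 0.27057853.
deff = 0.2178281 / 0.27057853 = 0.8050.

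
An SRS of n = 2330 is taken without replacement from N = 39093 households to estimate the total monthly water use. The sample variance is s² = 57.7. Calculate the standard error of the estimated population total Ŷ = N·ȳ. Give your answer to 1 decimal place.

Var(Ŷ) = N²·Var(ȳ) = N²·(1 − n/N)·s²/n.
f = 2330/39093 = 0.05960146; Var(ȳ) = 0.94039854·57.7/2330 = 0.023287981.
Var(Ŷ) = 39093² · 0.023287981 = 3.5590152 × 10^7.
SE(Ŷ) = √(3.5590152 × 10^7) = 5965.7.

5965.7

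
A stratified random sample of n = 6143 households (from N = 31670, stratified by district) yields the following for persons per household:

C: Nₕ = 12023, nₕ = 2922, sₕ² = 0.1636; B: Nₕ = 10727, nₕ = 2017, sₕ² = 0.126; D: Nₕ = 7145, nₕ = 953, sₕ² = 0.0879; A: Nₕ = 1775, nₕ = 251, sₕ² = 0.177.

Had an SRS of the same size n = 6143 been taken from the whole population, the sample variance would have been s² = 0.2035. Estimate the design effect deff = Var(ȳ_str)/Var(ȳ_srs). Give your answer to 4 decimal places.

0.6703

Var(ȳ_str) = Σ Wₕ²(1−fₕ)sₕ²/nₕ with Wₕ = Nₕ/31670:
  C: (12023/31670)²·(1−2922/12023)·0.1636/2922 = 6.1081392 × 10^-6
  B: (10727/31670)²·(1−2017/10727)·0.126/2017 = 5.8192224 × 10^-6
  D: (7145/31670)²·(1−953/7145)·0.0879/953 = 4.0684879 × 10^-6
  A: (1775/31670)²·(1−251/1775)·0.177/251 = 1.9018959 × 10^-6
  → Var(ȳ_str) = 1.7897745 × 10^-5.
Var(ȳ_srs) = (1 − 6143/31670)·0.2035/6143 = 2.6701497 × 10^-5.
deff = (1.7897745 × 10^-5) / (2.6701497 × 10^-5) = 0.6703.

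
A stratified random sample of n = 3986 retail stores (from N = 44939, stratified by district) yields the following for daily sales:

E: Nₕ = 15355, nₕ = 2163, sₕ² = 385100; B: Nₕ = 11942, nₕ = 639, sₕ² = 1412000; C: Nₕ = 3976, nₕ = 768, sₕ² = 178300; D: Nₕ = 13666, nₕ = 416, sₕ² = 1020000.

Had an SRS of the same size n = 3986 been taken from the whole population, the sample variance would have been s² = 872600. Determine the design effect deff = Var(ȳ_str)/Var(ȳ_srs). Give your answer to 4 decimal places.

1.9392

Var(ȳ_str) = Σ Wₕ²(1−fₕ)sₕ²/nₕ with Wₕ = Nₕ/44939:
  E: (15355/44939)²·(1−2163/15355)·385100/2163 = 17.857911
  B: (11942/44939)²·(1−639/11942)·1412000/639 = 147.69229
  C: (3976/44939)²·(1−768/3976)·178300/768 = 1.4663041
  D: (13666/44939)²·(1−416/13666)·1020000/416 = 219.84537
  → Var(ȳ_str) = 386.86188.
Var(ȳ_srs) = (1 − 3986/44939)·872600/3986 = 199.49877.
deff = 386.86188 / 199.49877 = 1.9392.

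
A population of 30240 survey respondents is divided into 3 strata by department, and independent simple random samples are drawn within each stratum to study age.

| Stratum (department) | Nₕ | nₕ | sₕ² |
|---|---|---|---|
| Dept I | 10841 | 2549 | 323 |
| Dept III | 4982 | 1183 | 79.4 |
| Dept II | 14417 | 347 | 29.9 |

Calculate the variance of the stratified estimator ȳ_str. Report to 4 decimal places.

0.0330

Var(ȳ_str) = Σₕ Wₕ²(1 − fₕ)sₕ²/nₕ with Wₕ = Nₕ/N, N = 30240.
Dept I: Wₕ = 0.35849868; term = 0.35849868²·(1 − 0.23512591)·323/2549 = 0.012456549.
Dept III: Wₕ = 0.16474868; term = 0.16474868²·(1 − 0.23745484)·79.4/1183 = 0.0013891374.
Dept II: Wₕ = 0.47675265; term = 0.47675265²·(1 − 0.02406881)·29.9/347 = 0.019113804.
Sum = 0.03295949.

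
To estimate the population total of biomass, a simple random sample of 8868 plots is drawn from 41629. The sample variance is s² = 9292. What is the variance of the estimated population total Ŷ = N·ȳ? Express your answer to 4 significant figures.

Var(Ŷ) = N²·Var(ȳ) = N²·(1 − n/N)·s²/n.
f = 8868/41629 = 0.21302457; Var(ȳ) = 0.78697543·9292/8868 = 0.82460258.
Var(Ŷ) = 41629² · 0.82460258 = 1.4290145 × 10^9.

1.429 × 10^9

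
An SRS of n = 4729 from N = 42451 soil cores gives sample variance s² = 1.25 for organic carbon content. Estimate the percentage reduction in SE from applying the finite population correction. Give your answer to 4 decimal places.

5.7344

f = n/N = 4729/42451 = 0.11139902.
SE_no-fpc = √(s²/n) = 0.016258121; SE_fpc = √((1−f)s²/n) = 0.015325821.
Ratio = √(1−f) = 0.94265634. Reduction = 100·(1 − 0.94265634) = 5.7344%.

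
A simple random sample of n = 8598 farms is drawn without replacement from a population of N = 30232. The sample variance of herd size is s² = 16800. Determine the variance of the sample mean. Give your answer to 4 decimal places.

Under SRS without replacement, Var(ȳ) = (1 − f)·s²/n with f = n/N = 8598/30232 = 0.28440064.
Var(ȳ) = (1 − 0.28440064)·16800/8598 = 0.71559936·1.9539428 = 1.3982402.

1.3982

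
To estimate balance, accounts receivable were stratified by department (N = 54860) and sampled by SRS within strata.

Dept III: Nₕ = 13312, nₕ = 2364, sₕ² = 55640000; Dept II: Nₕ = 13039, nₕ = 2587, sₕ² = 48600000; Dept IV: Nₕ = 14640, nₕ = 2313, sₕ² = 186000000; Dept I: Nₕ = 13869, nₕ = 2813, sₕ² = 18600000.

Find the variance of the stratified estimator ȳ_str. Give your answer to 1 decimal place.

7149.3

Var(ȳ_str) = Σₕ Wₕ²(1 − fₕ)sₕ²/nₕ with Wₕ = Nₕ/N, N = 54860.
Dept III: Wₕ = 0.24265403; term = 0.24265403²·(1 − 0.17758413)·55640000/2364 = 1139.7409.
Dept II: Wₕ = 0.23767773; term = 0.23767773²·(1 − 0.19840479)·48600000/2587 = 850.69116.
Dept IV: Wₕ = 0.26686110; term = 0.26686110²·(1 − 0.15799180)·186000000/2313 = 4821.9664.
Dept I: Wₕ = 0.25280715; term = 0.25280715²·(1 − 0.20282645)·18600000/2813 = 336.87966.
Sum = 7149.2781.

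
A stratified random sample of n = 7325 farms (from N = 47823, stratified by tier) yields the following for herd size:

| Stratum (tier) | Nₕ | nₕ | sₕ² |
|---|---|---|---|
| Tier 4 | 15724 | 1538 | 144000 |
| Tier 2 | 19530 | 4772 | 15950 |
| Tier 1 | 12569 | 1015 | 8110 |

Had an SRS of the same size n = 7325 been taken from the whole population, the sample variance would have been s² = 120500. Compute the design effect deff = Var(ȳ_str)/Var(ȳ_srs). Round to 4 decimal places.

Var(ȳ_str) = Σ Wₕ²(1−fₕ)sₕ²/nₕ with Wₕ = Nₕ/47823:
  Tier 4: (15724/47823)²·(1−1538/15724)·144000/1538 = 9.1317816
  Tier 2: (19530/47823)²·(1−4772/19530)·15950/4772 = 0.42122716
  Tier 1: (12569/47823)²·(1−1015/12569)·8110/1015 = 0.50735771
  → Var(ȳ_str) = 10.060366.
Var(ȳ_srs) = (1 − 7325/47823)·120500/7325 = 13.930804.
deff = 10.060366 / 13.930804 = 0.7222.

0.7222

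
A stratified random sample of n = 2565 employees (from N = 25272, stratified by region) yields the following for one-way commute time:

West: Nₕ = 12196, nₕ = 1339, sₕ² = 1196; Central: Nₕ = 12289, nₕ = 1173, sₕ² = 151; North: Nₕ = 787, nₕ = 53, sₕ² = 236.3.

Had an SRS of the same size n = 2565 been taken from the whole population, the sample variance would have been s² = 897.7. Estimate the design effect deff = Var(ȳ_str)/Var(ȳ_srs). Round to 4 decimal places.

Var(ȳ_str) = Σ Wₕ²(1−fₕ)sₕ²/nₕ with Wₕ = Nₕ/25272:
  West: (12196/25272)²·(1−1339/12196)·1196/1339 = 0.18518194
  Central: (12289/25272)²·(1−1173/12289)·151/1173 = 0.027533714
  North: (787/25272)²·(1−53/787)·236.3/53 = 0.0040325468
  → Var(ȳ_str) = 0.2167482.
Var(ȳ_srs) = (1 − 2565/25272)·897.7/2565 = 0.31445898.
deff = 0.2167482 / 0.31445898 = 0.6893.

0.6893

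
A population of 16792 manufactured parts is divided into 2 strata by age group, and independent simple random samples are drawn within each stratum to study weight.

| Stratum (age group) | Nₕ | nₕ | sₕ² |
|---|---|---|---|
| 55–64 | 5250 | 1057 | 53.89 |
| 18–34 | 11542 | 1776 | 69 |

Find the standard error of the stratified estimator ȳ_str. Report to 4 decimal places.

0.1397

Var(ȳ_str) = Σₕ Wₕ²(1 − fₕ)sₕ²/nₕ with Wₕ = Nₕ/N, N = 16792.
55–64: Wₕ = 0.31264888; term = 0.31264888²·(1 − 0.20133333)·53.89/1057 = 0.0039802698.
18–34: Wₕ = 0.68735112; term = 0.68735112²·(1 − 0.15387281)·69/1776 = 0.015530987.
Sum = 0.019511257.
SE = √(0.019511257) = 0.1397.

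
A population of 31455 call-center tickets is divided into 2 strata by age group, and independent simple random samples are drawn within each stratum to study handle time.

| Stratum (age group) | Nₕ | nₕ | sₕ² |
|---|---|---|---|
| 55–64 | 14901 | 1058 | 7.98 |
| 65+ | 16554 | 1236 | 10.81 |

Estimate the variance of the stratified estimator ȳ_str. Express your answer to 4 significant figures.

0.003814

Var(ȳ_str) = Σₕ Wₕ²(1 − fₕ)sₕ²/nₕ with Wₕ = Nₕ/N, N = 31455.
55–64: Wₕ = 0.47372437; term = 0.47372437²·(1 − 0.07100195)·7.98/1058 = 0.001572474.
65+: Wₕ = 0.52627563; term = 0.52627563²·(1 − 0.07466473)·10.81/1236 = 0.0022414696.
Sum = 0.0038139436.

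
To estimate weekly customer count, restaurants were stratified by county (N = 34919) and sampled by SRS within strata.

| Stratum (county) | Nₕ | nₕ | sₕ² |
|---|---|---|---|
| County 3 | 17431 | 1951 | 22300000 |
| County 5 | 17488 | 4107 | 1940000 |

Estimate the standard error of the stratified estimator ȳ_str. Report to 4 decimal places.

51.1864

Var(ȳ_str) = Σₕ Wₕ²(1 − fₕ)sₕ²/nₕ with Wₕ = Nₕ/N, N = 34919.
County 3: Wₕ = 0.49918383; term = 0.49918383²·(1 − 0.11192703)·22300000/1951 = 2529.3985.
County 5: Wₕ = 0.50081617; term = 0.50081617²·(1 − 0.23484675)·1940000/4107 = 90.652993.
Sum = 2620.0515.
SE = √(2620.0515) = 51.1864.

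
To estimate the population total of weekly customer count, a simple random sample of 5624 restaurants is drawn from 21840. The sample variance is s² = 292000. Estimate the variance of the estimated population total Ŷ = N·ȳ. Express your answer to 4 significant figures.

1.839 × 10^10

Var(Ŷ) = N²·Var(ȳ) = N²·(1 − n/N)·s²/n.
f = 5624/21840 = 0.25750916; Var(ȳ) = 0.74249084·292000/5624 = 38.550378.
Var(Ŷ) = 21840² · 38.550378 = 1.8387975 × 10^10.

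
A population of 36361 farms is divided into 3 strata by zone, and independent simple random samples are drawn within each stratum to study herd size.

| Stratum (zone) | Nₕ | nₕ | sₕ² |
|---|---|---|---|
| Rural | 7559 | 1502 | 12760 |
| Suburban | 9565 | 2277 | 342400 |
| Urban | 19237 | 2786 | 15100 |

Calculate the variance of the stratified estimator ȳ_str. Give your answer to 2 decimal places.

Var(ȳ_str) = Σₕ Wₕ²(1 − fₕ)sₕ²/nₕ with Wₕ = Nₕ/N, N = 36361.
Rural: Wₕ = 0.20788757; term = 0.20788757²·(1 − 0.19870353)·12760/1502 = 0.29419211.
Suburban: Wₕ = 0.26305657; term = 0.26305657²·(1 − 0.23805541)·342400/2277 = 7.9285255.
Urban: Wₕ = 0.52905586; term = 0.52905586²·(1 − 0.14482508)·15100/2786 = 1.2973401.
Sum = 9.5200577.

9.52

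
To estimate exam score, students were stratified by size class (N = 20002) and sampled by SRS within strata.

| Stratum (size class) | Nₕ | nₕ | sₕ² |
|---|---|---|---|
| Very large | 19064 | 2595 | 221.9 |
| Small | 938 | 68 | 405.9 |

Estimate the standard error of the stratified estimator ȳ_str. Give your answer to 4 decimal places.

0.2816

Var(ȳ_str) = Σₕ Wₕ²(1 − fₕ)sₕ²/nₕ with Wₕ = Nₕ/N, N = 20002.
Very large: Wₕ = 0.95310469; term = 0.95310469²·(1 − 0.13612044)·221.9/2595 = 0.067104918.
Small: Wₕ = 0.04689531; term = 0.04689531²·(1 − 0.07249467)·405.9/68 = 0.01217546.
Sum = 0.079280378.
SE = √(0.079280378) = 0.2816.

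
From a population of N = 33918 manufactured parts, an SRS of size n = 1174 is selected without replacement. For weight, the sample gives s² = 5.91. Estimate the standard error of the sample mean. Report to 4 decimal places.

Under SRS without replacement, Var(ȳ) = (1 − f)·s²/n with f = n/N = 1174/33918 = 0.03461289.
Var(ȳ) = (1 − 0.03461289)·5.91/1174 = 0.96538711·0.0050340716 = 0.0048598278.
SE(ȳ) = √(0.0048598278) = 0.0697.

0.0697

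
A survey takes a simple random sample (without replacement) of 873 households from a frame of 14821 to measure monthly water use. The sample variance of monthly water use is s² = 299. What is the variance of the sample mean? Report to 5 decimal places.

Under SRS without replacement, Var(ȳ) = (1 − f)·s²/n with f = n/N = 873/14821 = 0.05890291.
Var(ȳ) = (1 − 0.05890291)·299/873 = 0.94109709·0.34249714 = 0.32232306.

0.32232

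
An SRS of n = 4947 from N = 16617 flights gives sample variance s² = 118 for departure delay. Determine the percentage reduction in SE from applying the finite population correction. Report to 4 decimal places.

16.1971

f = n/N = 4947/16617 = 0.29770717.
SE_no-fpc = √(s²/n) = 0.15444365; SE_fpc = √((1−f)s²/n) = 0.12942828.
Ratio = √(1−f) = 0.83802914. Reduction = 100·(1 − 0.83802914) = 16.1971%.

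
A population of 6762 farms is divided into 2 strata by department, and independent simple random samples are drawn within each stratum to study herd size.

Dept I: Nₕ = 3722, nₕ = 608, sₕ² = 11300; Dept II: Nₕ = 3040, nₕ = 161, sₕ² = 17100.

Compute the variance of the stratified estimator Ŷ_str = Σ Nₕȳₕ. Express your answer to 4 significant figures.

Var(Ŷ_str) = Σₕ Nₕ²(1 − fₕ)sₕ²/nₕ.
Dept I: 3722²·(1 − 608/3722)·11300/608 = 2.1541197 × 10^8.
Dept II: 3040²·(1 − 161/3040)·17100/161 = 9.2957724 × 10^8.
Sum = 1.1449892 × 10^9.

1.145 × 10^9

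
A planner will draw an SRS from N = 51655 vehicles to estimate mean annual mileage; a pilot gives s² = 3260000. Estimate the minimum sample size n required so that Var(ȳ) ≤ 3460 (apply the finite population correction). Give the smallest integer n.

Without fpc, n₀ = s²/D = 3260000/3460 = 942.1965.
With fpc, (1 − n/N)·s²/n ≤ D requires n ≥ n₀/(1 + n₀/N) = 942.1965/(1 + 942.1965/51655) = 925.3185.
Rounding up, n = 926.

926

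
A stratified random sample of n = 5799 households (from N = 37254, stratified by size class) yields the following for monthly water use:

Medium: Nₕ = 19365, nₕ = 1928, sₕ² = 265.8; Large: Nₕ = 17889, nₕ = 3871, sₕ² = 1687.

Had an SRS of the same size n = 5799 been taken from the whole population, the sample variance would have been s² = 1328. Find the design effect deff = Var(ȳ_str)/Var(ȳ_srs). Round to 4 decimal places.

Var(ȳ_str) = Σ Wₕ²(1−fₕ)sₕ²/nₕ with Wₕ = Nₕ/37254:
  Medium: (19365/37254)²·(1−1928/19365)·265.8/1928 = 0.033542189
  Large: (17889/37254)²·(1−3871/17889)·1687/3871 = 0.078744134
  → Var(ȳ_str) = 0.11228632.
Var(ȳ_srs) = (1 − 5799/37254)·1328/5799 = 0.19335782.
deff = 0.11228632 / 0.19335782 = 0.5807.

0.5807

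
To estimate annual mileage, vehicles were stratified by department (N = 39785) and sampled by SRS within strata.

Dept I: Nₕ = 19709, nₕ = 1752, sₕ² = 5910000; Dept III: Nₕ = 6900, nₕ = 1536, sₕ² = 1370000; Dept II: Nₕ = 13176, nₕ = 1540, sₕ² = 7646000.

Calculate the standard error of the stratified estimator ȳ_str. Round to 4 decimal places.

Var(ȳ_str) = Σₕ Wₕ²(1 − fₕ)sₕ²/nₕ with Wₕ = Nₕ/N, N = 39785.
Dept I: Wₕ = 0.49538771; term = 0.49538771²·(1 − 0.08889340)·5910000/1752 = 754.24602.
Dept III: Wₕ = 0.17343220; term = 0.17343220²·(1 − 0.22260870)·1370000/1536 = 20.855878.
Dept II: Wₕ = 0.33118009; term = 0.33118009²·(1 − 0.11687917)·7646000/1540 = 480.90816.
Sum = 1256.0101.
SE = √(1256.0101) = 35.4402.

35.4402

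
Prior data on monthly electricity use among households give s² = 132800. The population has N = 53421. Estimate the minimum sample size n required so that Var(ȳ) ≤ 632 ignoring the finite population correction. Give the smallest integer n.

211

Without fpc, n₀ = s²/D = 132800/632 = 210.1266.
Rounding up, n = 211.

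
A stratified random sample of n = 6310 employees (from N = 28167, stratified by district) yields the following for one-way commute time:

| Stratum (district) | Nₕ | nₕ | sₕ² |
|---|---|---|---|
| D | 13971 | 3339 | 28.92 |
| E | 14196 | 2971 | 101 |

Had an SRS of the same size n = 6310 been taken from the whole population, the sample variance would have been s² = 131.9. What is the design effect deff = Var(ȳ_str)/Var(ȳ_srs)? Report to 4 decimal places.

Var(ȳ_str) = Σ Wₕ²(1−fₕ)sₕ²/nₕ with Wₕ = Nₕ/28167:
  D: (13971/28167)²·(1−3339/13971)·28.92/3339 = 0.0016215978
  E: (14196/28167)²·(1−2971/14196)·101/2971 = 0.0068279428
  → Var(ȳ_str) = 0.0084495406.
Var(ȳ_srs) = (1 − 6310/28167)·131.9/6310 = 0.016220543.
deff = 0.0084495406 / 0.016220543 = 0.5209.

0.5209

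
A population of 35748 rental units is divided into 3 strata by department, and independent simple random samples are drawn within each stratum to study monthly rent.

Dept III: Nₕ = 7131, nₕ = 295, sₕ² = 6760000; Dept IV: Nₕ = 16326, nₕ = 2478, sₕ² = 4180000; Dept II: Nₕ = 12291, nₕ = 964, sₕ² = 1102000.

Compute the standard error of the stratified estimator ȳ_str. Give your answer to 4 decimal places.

Var(ȳ_str) = Σₕ Wₕ²(1 − fₕ)sₕ²/nₕ with Wₕ = Nₕ/N, N = 35748.
Dept III: Wₕ = 0.19947969; term = 0.19947969²·(1 − 0.04136867)·6760000/295 = 874.12526.
Dept IV: Wₕ = 0.45669688; term = 0.45669688²·(1 − 0.15178243)·4180000/2478 = 298.42715.
Dept II: Wₕ = 0.34382343; term = 0.34382343²·(1 − 0.07843137)·1102000/964 = 124.53837.
Sum = 1297.0908.
SE = √(1297.0908) = 36.0151.

36.0151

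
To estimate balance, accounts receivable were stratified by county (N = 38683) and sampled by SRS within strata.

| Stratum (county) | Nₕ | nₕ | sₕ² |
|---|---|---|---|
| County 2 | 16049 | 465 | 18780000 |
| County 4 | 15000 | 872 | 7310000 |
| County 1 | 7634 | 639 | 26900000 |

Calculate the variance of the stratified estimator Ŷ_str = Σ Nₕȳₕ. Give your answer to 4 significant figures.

1.413 × 10^13

Var(Ŷ_str) = Σₕ Nₕ²(1 − fₕ)sₕ²/nₕ.
County 2: 16049²·(1 − 465/16049)·18780000/465 = 1.010112 × 10^13.
County 4: 15000²·(1 − 872/15000)·7310000/872 = 1.7765312 × 10^12.
County 1: 7634²·(1 − 639/7634)·26900000/639 = 2.2479741 × 10^12.
Sum = 1.4125625 × 10^13.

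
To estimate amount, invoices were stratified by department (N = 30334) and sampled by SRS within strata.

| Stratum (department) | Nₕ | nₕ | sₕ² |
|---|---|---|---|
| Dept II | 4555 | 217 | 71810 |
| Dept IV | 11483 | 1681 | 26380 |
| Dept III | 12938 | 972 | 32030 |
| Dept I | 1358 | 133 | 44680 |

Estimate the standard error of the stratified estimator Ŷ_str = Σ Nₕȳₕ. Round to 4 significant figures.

Var(Ŷ_str) = Σₕ Nₕ²(1 − fₕ)sₕ²/nₕ.
Dept II: 4555²·(1 − 217/4555)·71810/217 = 6.5388763 × 10^9.
Dept IV: 11483²·(1 − 1681/11483)·26380/1681 = 1.7663515 × 10^9.
Dept III: 12938²·(1 − 972/12938)·32030/972 = 5.1016049 × 10^9.
Dept I: 1358²·(1 − 133/1358)·44680/133 = 5.5885274 × 10^8.
Sum = 1.3965685 × 10^10.
SE = √(1.3965685 × 10^10) = 118200.

118200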